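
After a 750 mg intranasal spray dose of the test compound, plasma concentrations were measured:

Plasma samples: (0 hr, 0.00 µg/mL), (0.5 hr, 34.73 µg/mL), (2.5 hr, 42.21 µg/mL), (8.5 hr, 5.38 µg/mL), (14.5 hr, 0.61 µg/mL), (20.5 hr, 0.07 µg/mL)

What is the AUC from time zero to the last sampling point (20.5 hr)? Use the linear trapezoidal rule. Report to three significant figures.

AUC = 248 µg/mL·hr

Trapezoidal AUC_0→20.5:
  [0→0.5]: (0.00+34.73)/2 × 0.5 = 8.6825
  [0.5→2.5]: (34.73+42.21)/2 × 2 = 76.94
  [2.5→8.5]: (42.21+5.38)/2 × 6 = 142.77
  [8.5→14.5]: (5.38+0.61)/2 × 6 = 17.97
  [14.5→20.5]: (0.61+0.07)/2 × 6 = 2.04
  Sum = 248.4025 µg/mL·hr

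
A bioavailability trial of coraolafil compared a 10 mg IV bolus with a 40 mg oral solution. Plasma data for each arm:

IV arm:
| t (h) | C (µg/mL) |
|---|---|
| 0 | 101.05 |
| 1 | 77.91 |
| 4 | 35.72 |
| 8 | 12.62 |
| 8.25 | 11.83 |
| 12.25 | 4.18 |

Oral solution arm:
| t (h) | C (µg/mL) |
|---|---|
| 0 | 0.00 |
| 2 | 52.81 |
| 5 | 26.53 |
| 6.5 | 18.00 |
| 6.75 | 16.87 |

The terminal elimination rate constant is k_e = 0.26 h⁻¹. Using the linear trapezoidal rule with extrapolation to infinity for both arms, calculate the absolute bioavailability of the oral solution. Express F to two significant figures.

F = 0.17

Trapezoidal AUC_0→12.25 (IV):
  [0→1]: (101.05+77.91)/2 × 1 = 89.48
  [1→4]: (77.91+35.72)/2 × 3 = 170.445
  [4→8]: (35.72+12.62)/2 × 4 = 96.68
  [8→8.25]: (12.62+11.83)/2 × 0.25 = 3.05625
  [8.25→12.25]: (11.83+4.18)/2 × 4 = 32.02
  Sum = 391.68125 µg/mL·h
IV tail: 4.18/0.26 = 16.077; AUC_iv,0→∞ = 391.68125 + 16.077 = 407.75825 µg/mL·h
Trapezoidal AUC_0→6.75 (oral solution):
  [0→2]: (0.00+52.81)/2 × 2 = 52.81
  [2→5]: (52.81+26.53)/2 × 3 = 119.01
  [5→6.5]: (26.53+18.00)/2 × 1.5 = 33.3975
  [6.5→6.75]: (18.00+16.87)/2 × 0.25 = 4.35875
  Sum = 209.57625 µg/mL·h
oral solution tail: 16.87/0.26 = 64.885; AUC_ev,0→∞ = 209.57625 + 64.885 = 274.46125 µg/mL·h
F = (AUC_ev/D_ev)/(AUC_iv/D_iv) = (274.46125/40)/(407.75825/10) = 6.86153/40.775825 = 0.1683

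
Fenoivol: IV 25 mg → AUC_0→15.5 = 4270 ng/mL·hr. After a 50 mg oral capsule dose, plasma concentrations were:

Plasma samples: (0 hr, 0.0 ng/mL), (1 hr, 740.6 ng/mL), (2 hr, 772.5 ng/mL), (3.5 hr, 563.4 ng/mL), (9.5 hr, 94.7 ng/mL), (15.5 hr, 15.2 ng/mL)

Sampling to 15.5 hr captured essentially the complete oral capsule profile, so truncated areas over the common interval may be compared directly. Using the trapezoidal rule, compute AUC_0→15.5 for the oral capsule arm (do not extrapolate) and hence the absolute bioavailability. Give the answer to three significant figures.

F = 0.519

Trapezoidal AUC_0→15.5 (oral capsule):
  [0→1]: (0.0+740.6)/2 × 1 = 370.3
  [1→2]: (740.6+772.5)/2 × 1 = 756.55
  [2→3.5]: (772.5+563.4)/2 × 1.5 = 1001.925
  [3.5→9.5]: (563.4+94.7)/2 × 6 = 1974.3
  [9.5→15.5]: (94.7+15.2)/2 × 6 = 329.7
  Sum = 4432.775 ng/mL·hr
F = (AUC_ev/D_ev)/(AUC_iv/D_iv) = (4432.775/50)/(4270/25) = 88.6555/170.8 = 0.5191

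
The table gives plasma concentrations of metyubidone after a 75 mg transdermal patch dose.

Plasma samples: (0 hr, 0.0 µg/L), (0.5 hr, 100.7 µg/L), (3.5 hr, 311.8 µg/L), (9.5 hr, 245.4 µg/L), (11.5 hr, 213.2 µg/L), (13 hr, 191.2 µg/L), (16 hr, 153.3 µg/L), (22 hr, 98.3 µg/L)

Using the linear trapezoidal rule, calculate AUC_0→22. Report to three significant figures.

AUC = 4350 µg/L·hr

Trapezoidal AUC_0→22:
  [0→0.5]: (0.0+100.7)/2 × 0.5 = 25.175
  [0.5→3.5]: (100.7+311.8)/2 × 3 = 618.75
  [3.5→9.5]: (311.8+245.4)/2 × 6 = 1671.6
  [9.5→11.5]: (245.4+213.2)/2 × 2 = 458.6
  [11.5→13]: (213.2+191.2)/2 × 1.5 = 303.3
  [13→16]: (191.2+153.3)/2 × 3 = 516.75
  [16→22]: (153.3+98.3)/2 × 6 = 754.8
  Sum = 4348.975 µg/L·hr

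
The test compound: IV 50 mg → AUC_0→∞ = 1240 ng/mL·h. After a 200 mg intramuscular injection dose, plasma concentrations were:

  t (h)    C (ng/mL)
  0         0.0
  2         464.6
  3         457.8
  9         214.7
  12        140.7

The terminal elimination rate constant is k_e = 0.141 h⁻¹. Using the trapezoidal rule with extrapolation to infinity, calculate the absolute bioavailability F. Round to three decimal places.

F = 0.902

Trapezoidal AUC_0→12 (intramuscular injection):
  [0→2]: (0.0+464.6)/2 × 2 = 464.6
  [2→3]: (464.6+457.8)/2 × 1 = 461.2
  [3→9]: (457.8+214.7)/2 × 6 = 2017.5
  [9→12]: (214.7+140.7)/2 × 3 = 533.1
  Sum = 3476.4 ng/mL·h
Tail: C_last/k_e = 140.7/0.141 = 997.872
AUC_0→∞ (intramuscular injection) = 3476.4 + 997.872 = 4474.272 ng/mL·h
F = (AUC_ev/D_ev)/(AUC_iv/D_iv) = (4474.272/200)/(1240/50) = 22.37136/24.8 = 0.9021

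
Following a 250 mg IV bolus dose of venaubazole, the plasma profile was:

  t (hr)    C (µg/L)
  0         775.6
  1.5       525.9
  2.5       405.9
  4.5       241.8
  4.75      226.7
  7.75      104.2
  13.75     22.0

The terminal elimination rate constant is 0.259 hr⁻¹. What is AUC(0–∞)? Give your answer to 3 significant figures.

Trapezoidal AUC_0→13.75:
  [0→1.5]: (775.6+525.9)/2 × 1.5 = 976.125
  [1.5→2.5]: (525.9+405.9)/2 × 1 = 465.9
  [2.5→4.5]: (405.9+241.8)/2 × 2 = 647.7
  [4.5→4.75]: (241.8+226.7)/2 × 0.25 = 58.5625
  [4.75→7.75]: (226.7+104.2)/2 × 3 = 496.35
  [7.75→13.75]: (104.2+22.0)/2 × 6 = 378.6
  Sum = 3023.2375 µg/L·hr
Extrapolated tail: C_last / k_e = 22.0 / 0.259 = 84.942
AUC_0→∞ = 3023.2375 + 84.942 = 3108.1795 µg/L·hr

AUC = 3110 µg/L·hr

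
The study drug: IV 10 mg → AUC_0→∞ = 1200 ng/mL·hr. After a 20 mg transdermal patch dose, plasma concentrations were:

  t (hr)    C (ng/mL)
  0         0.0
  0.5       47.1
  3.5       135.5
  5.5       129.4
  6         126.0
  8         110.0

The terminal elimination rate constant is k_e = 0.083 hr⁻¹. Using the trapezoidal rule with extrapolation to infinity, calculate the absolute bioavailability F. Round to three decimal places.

F = 0.907

Trapezoidal AUC_0→8 (transdermal patch):
  [0→0.5]: (0.0+47.1)/2 × 0.5 = 11.775
  [0.5→3.5]: (47.1+135.5)/2 × 3 = 273.9
  [3.5→5.5]: (135.5+129.4)/2 × 2 = 264.9
  [5.5→6]: (129.4+126.0)/2 × 0.5 = 63.85
  [6→8]: (126.0+110.0)/2 × 2 = 236.0
  Sum = 850.425 ng/mL·hr
Tail: C_last/k_e = 110.0/0.083 = 1325.301
AUC_0→∞ (transdermal patch) = 850.425 + 1325.301 = 2175.726 ng/mL·hr
F = (AUC_ev/D_ev)/(AUC_iv/D_iv) = (2175.726/20)/(1200/10) = 108.7863/120 = 0.9066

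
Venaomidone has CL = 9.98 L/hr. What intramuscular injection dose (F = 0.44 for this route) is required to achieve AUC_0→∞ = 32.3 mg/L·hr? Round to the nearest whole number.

Dose = CL × AUC_0→∞ / F
     = 9.98 × 32.3 / 0.44 = 732.623 mg

Dose = 733 mg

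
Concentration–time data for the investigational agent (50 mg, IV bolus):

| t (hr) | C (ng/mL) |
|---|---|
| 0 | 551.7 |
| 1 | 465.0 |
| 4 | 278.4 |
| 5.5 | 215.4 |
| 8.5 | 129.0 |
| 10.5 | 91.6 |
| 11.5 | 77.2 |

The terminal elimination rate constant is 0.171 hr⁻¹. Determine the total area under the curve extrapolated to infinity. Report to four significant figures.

AUC = 3267 ng/mL·hr

Trapezoidal AUC_0→11.5:
  [0→1]: (551.7+465.0)/2 × 1 = 508.35
  [1→4]: (465.0+278.4)/2 × 3 = 1115.1
  [4→5.5]: (278.4+215.4)/2 × 1.5 = 370.35
  [5.5→8.5]: (215.4+129.0)/2 × 3 = 516.6
  [8.5→10.5]: (129.0+91.6)/2 × 2 = 220.6
  [10.5→11.5]: (91.6+77.2)/2 × 1 = 84.4
  Sum = 2815.4 ng/mL·hr
Extrapolated tail: C_last / k_e = 77.2 / 0.171 = 451.462
AUC_0→∞ = 2815.4 + 451.462 = 3266.862 ng/mL·hr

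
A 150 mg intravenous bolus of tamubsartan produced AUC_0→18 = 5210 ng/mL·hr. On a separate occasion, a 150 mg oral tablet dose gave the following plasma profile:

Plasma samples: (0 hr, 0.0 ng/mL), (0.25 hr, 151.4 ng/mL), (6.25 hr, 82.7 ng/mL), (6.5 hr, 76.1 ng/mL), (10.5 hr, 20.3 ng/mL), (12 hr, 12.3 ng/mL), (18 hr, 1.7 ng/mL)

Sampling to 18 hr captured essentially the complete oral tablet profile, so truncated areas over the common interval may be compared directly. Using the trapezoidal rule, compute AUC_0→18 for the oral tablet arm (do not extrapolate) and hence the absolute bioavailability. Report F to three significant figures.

Trapezoidal AUC_0→18 (oral tablet):
  [0→0.25]: (0.0+151.4)/2 × 0.25 = 18.925
  [0.25→6.25]: (151.4+82.7)/2 × 6 = 702.3
  [6.25→6.5]: (82.7+76.1)/2 × 0.25 = 19.85
  [6.5→10.5]: (76.1+20.3)/2 × 4 = 192.8
  [10.5→12]: (20.3+12.3)/2 × 1.5 = 24.45
  [12→18]: (12.3+1.7)/2 × 6 = 42.0
  Sum = 1000.325 ng/mL·hr
F = (AUC_ev/D_ev)/(AUC_iv/D_iv) = (1000.325/150)/(5210/150) = 6.66883/34.7333 = 0.1920

F = 0.192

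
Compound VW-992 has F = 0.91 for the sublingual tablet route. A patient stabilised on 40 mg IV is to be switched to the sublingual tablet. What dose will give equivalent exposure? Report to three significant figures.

For equal systemic exposure: F × D_ev = D_iv
D_ev = D_iv / F = 40 / 0.91 = 43.956 mg

D_sublingual = 44.0 mg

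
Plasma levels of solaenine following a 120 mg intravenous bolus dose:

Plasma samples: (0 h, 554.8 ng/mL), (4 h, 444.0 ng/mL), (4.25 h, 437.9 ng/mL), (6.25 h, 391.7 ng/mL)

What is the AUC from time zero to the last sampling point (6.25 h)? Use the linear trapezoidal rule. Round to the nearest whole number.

Trapezoidal AUC_0→6.25:
  [0→4]: (554.8+444.0)/2 × 4 = 1997.6
  [4→4.25]: (444.0+437.9)/2 × 0.25 = 110.2375
  [4.25→6.25]: (437.9+391.7)/2 × 2 = 829.6
  Sum = 2937.4375 ng/mL·h

AUC = 2937 ng/mL·h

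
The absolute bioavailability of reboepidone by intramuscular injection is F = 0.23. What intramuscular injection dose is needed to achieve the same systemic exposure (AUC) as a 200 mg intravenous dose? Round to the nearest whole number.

For equal systemic exposure: F × D_ev = D_iv
D_ev = D_iv / F = 200 / 0.23 = 869.565 mg

D_intramuscular = 870 mg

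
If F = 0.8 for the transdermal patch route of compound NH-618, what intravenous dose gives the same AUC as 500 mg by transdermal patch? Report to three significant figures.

D_iv = 400 mg

Systemic exposure from an extravascular dose = F × D_ev, so the equivalent IV dose is F × D_ev.
D_iv = F × D_ev = 0.8 × 500 = 400 mg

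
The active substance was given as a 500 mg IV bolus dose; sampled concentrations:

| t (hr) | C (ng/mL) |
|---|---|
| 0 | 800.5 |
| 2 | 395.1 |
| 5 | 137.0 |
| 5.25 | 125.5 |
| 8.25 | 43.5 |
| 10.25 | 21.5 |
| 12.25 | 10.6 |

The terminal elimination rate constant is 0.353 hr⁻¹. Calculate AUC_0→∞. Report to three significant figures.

Trapezoidal AUC_0→12.25:
  [0→2]: (800.5+395.1)/2 × 2 = 1195.6
  [2→5]: (395.1+137.0)/2 × 3 = 798.15
  [5→5.25]: (137.0+125.5)/2 × 0.25 = 32.8125
  [5.25→8.25]: (125.5+43.5)/2 × 3 = 253.5
  [8.25→10.25]: (43.5+21.5)/2 × 2 = 65.0
  [10.25→12.25]: (21.5+10.6)/2 × 2 = 32.1
  Sum = 2377.1625 ng/mL·hr
Extrapolated tail: C_last / k_e = 10.6 / 0.353 = 30.028
AUC_0→∞ = 2377.1625 + 30.028 = 2407.1905 ng/mL·hr

AUC = 2410 ng/mL·hr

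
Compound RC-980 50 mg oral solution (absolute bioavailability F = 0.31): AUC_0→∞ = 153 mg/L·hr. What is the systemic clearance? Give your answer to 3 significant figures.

CL = 0.101 L/hr

CL = F × Dose / AUC_0→∞
   = 0.31 × 50 / 153 = 0.101307 L/hr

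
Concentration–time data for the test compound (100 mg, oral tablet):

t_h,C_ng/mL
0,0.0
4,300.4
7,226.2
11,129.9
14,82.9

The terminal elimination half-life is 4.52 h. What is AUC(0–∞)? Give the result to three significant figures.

Trapezoidal AUC_0→14:
  [0→4]: (0.0+300.4)/2 × 4 = 600.8
  [4→7]: (300.4+226.2)/2 × 3 = 789.9
  [7→11]: (226.2+129.9)/2 × 4 = 712.2
  [11→14]: (129.9+82.9)/2 × 3 = 319.2
  Sum = 2422.1 ng/mL·h
k_e = ln2 / t½ = 0.693147 / 4.52 = 0.1534 h^-1
Extrapolated tail: C_last / k_e = 82.9 / 0.1534 = 540.417
AUC_0→∞ = 2422.1 + 540.417 = 2962.517 ng/mL·h

AUC = 2960 ng/mL·h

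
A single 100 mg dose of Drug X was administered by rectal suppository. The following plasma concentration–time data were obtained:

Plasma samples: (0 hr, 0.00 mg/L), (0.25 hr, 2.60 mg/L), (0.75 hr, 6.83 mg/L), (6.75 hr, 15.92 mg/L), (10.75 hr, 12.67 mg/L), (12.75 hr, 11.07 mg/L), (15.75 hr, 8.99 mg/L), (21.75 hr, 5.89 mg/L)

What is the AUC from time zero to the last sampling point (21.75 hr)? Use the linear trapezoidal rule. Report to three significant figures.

Trapezoidal AUC_0→21.75:
  [0→0.25]: (0.00+2.60)/2 × 0.25 = 0.325
  [0.25→0.75]: (2.60+6.83)/2 × 0.5 = 2.3575
  [0.75→6.75]: (6.83+15.92)/2 × 6 = 68.25
  [6.75→10.75]: (15.92+12.67)/2 × 4 = 57.18
  [10.75→12.75]: (12.67+11.07)/2 × 2 = 23.74
  [12.75→15.75]: (11.07+8.99)/2 × 3 = 30.09
  [15.75→21.75]: (8.99+5.89)/2 × 6 = 44.64
  Sum = 226.5825 mg/L·hr

AUC = 227 mg/L·hr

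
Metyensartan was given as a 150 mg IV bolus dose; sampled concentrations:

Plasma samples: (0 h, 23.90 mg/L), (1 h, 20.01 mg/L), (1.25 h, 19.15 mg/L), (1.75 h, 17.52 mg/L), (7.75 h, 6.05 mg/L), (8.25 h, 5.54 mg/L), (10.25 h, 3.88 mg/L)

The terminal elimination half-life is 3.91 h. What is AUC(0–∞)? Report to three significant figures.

Trapezoidal AUC_0→10.25:
  [0→1]: (23.90+20.01)/2 × 1 = 21.955
  [1→1.25]: (20.01+19.15)/2 × 0.25 = 4.895
  [1.25→1.75]: (19.15+17.52)/2 × 0.5 = 9.1675
  [1.75→7.75]: (17.52+6.05)/2 × 6 = 70.71
  [7.75→8.25]: (6.05+5.54)/2 × 0.5 = 2.8975
  [8.25→10.25]: (5.54+3.88)/2 × 2 = 9.42
  Sum = 119.045 mg/L·h
k_e = ln2 / t½ = 0.693147 / 3.91 = 0.1773 h^-1
Extrapolated tail: C_last / k_e = 3.88 / 0.1773 = 21.884
AUC_0→∞ = 119.045 + 21.884 = 140.929 mg/L·h

AUC = 141 mg/L·h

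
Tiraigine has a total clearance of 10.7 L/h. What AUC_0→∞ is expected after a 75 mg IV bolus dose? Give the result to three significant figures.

AUC = 7.01 mg/L·h

AUC_0→∞ = Dose_iv / CL
        = 75 / 10.7 = 7.00935 mg/L·h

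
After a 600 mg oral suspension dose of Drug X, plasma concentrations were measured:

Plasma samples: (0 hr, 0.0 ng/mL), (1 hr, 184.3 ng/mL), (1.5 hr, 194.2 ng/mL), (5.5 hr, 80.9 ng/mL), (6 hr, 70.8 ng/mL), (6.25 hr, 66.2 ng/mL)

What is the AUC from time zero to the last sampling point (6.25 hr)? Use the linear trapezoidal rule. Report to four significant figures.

AUC = 792.0 ng/mL·hr

Trapezoidal AUC_0→6.25:
  [0→1]: (0.0+184.3)/2 × 1 = 92.15
  [1→1.5]: (184.3+194.2)/2 × 0.5 = 94.625
  [1.5→5.5]: (194.2+80.9)/2 × 4 = 550.2
  [5.5→6]: (80.9+70.8)/2 × 0.5 = 37.925
  [6→6.25]: (70.8+66.2)/2 × 0.25 = 17.125
  Sum = 792.025 ng/mL·hr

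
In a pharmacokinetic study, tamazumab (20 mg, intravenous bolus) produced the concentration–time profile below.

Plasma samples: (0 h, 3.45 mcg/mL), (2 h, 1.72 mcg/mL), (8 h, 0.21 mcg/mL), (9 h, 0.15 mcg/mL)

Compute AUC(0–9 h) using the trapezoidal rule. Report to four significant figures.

AUC = 11.14 mcg/mL·h

Trapezoidal AUC_0→9:
  [0→2]: (3.45+1.72)/2 × 2 = 5.17
  [2→8]: (1.72+0.21)/2 × 6 = 5.79
  [8→9]: (0.21+0.15)/2 × 1 = 0.18
  Sum = 11.14 mcg/mL·h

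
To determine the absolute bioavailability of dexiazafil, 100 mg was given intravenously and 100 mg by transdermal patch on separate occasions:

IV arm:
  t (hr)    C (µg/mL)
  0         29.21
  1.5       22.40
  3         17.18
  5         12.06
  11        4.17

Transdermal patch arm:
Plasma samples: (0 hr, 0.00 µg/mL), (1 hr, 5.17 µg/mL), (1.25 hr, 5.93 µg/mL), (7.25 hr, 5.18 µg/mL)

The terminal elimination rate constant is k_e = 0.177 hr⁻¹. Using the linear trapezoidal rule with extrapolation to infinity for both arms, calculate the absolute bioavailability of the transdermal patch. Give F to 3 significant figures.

F = 0.392

Trapezoidal AUC_0→11 (IV):
  [0→1.5]: (29.21+22.40)/2 × 1.5 = 38.7075
  [1.5→3]: (22.40+17.18)/2 × 1.5 = 29.685
  [3→5]: (17.18+12.06)/2 × 2 = 29.24
  [5→11]: (12.06+4.17)/2 × 6 = 48.69
  Sum = 146.3225 µg/mL·hr
IV tail: 4.17/0.177 = 23.559; AUC_iv,0→∞ = 146.3225 + 23.559 = 169.8815 µg/mL·hr
Trapezoidal AUC_0→7.25 (transdermal patch):
  [0→1]: (0.00+5.17)/2 × 1 = 2.585
  [1→1.25]: (5.17+5.93)/2 × 0.25 = 1.3875
  [1.25→7.25]: (5.93+5.18)/2 × 6 = 33.33
  Sum = 37.3025 µg/mL·hr
transdermal patch tail: 5.18/0.177 = 29.266; AUC_ev,0→∞ = 37.3025 + 29.266 = 66.5685 µg/mL·hr
F = (AUC_ev/D_ev)/(AUC_iv/D_iv) = (66.5685/100)/(169.8815/100) = 0.665685/1.698815 = 0.3919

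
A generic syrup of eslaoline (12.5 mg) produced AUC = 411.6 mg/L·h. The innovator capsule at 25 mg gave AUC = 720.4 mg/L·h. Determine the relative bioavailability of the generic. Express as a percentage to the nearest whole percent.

F_rel = (AUC_test/D_test) / (AUC_ref/D_ref)
      = (411.6/12.5) / (720.4/25)
      = 32.928 / 28.816 = 1.1427 = 114.27%

F_rel = 114%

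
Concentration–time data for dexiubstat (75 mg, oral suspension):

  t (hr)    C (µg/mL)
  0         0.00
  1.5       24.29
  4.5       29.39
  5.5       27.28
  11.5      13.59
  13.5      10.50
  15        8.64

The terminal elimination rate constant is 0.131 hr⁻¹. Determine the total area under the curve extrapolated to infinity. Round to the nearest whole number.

AUC = 354 µg/mL·hr

Trapezoidal AUC_0→15:
  [0→1.5]: (0.00+24.29)/2 × 1.5 = 18.2175
  [1.5→4.5]: (24.29+29.39)/2 × 3 = 80.52
  [4.5→5.5]: (29.39+27.28)/2 × 1 = 28.335
  [5.5→11.5]: (27.28+13.59)/2 × 6 = 122.61
  [11.5→13.5]: (13.59+10.50)/2 × 2 = 24.09
  [13.5→15]: (10.50+8.64)/2 × 1.5 = 14.355
  Sum = 288.1275 µg/mL·hr
Extrapolated tail: C_last / k_e = 8.64 / 0.131 = 65.954
AUC_0→∞ = 288.1275 + 65.954 = 354.0815 µg/mL·hr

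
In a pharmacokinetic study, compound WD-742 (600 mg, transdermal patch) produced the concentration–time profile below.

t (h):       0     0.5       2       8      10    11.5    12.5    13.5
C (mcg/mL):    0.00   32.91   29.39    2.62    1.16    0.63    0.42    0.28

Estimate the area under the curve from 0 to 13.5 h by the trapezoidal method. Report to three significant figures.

AUC = 157 mcg/mL·h

Trapezoidal AUC_0→13.5:
  [0→0.5]: (0.00+32.91)/2 × 0.5 = 8.2275
  [0.5→2]: (32.91+29.39)/2 × 1.5 = 46.725
  [2→8]: (29.39+2.62)/2 × 6 = 96.03
  [8→10]: (2.62+1.16)/2 × 2 = 3.78
  [10→11.5]: (1.16+0.63)/2 × 1.5 = 1.3425
  [11.5→12.5]: (0.63+0.42)/2 × 1 = 0.525
  [12.5→13.5]: (0.42+0.28)/2 × 1 = 0.35
  Sum = 156.98 mcg/mL·h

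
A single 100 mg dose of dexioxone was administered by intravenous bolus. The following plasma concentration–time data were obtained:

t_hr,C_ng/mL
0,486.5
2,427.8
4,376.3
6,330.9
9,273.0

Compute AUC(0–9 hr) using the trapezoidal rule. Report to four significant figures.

AUC = 3331 ng/mL·hr

Trapezoidal AUC_0→9:
  [0→2]: (486.5+427.8)/2 × 2 = 914.3
  [2→4]: (427.8+376.3)/2 × 2 = 804.1
  [4→6]: (376.3+330.9)/2 × 2 = 707.2
  [6→9]: (330.9+273.0)/2 × 3 = 905.85
  Sum = 3331.45 ng/mL·hr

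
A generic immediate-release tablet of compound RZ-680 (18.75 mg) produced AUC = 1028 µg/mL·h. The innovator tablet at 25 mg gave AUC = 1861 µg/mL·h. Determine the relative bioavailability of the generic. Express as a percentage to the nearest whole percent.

F_rel = (AUC_test/D_test) / (AUC_ref/D_ref)
      = (1028/18.75) / (1861/25)
      = 54.8267 / 74.44 = 0.7365 = 73.65%

F_rel = 74%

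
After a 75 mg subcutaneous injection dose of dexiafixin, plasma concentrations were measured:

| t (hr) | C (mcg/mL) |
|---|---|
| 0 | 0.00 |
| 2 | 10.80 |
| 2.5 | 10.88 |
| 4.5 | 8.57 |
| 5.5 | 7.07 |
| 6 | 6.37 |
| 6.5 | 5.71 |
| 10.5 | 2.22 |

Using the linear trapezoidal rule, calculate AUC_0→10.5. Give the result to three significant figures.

AUC = 65.7 mcg/mL·hr

Trapezoidal AUC_0→10.5:
  [0→2]: (0.00+10.80)/2 × 2 = 10.8
  [2→2.5]: (10.80+10.88)/2 × 0.5 = 5.42
  [2.5→4.5]: (10.88+8.57)/2 × 2 = 19.45
  [4.5→5.5]: (8.57+7.07)/2 × 1 = 7.82
  [5.5→6]: (7.07+6.37)/2 × 0.5 = 3.36
  [6→6.5]: (6.37+5.71)/2 × 0.5 = 3.02
  [6.5→10.5]: (5.71+2.22)/2 × 4 = 15.86
  Sum = 65.73 mcg/mL·hr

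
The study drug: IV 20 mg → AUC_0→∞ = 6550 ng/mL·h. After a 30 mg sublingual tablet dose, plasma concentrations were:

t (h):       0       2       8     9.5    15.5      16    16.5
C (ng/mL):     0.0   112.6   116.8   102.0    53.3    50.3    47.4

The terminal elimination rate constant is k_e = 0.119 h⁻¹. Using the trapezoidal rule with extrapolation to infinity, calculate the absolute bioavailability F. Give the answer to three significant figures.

Trapezoidal AUC_0→16.5 (sublingual tablet):
  [0→2]: (0.0+112.6)/2 × 2 = 112.6
  [2→8]: (112.6+116.8)/2 × 6 = 688.2
  [8→9.5]: (116.8+102.0)/2 × 1.5 = 164.1
  [9.5→15.5]: (102.0+53.3)/2 × 6 = 465.9
  [15.5→16]: (53.3+50.3)/2 × 0.5 = 25.9
  [16→16.5]: (50.3+47.4)/2 × 0.5 = 24.425
  Sum = 1481.125 ng/mL·h
Tail: C_last/k_e = 47.4/0.119 = 398.319
AUC_0→∞ (sublingual tablet) = 1481.125 + 398.319 = 1879.444 ng/mL·h
F = (AUC_ev/D_ev)/(AUC_iv/D_iv) = (1879.444/30)/(6550/20) = 62.6481/327.5 = 0.1913

F = 0.191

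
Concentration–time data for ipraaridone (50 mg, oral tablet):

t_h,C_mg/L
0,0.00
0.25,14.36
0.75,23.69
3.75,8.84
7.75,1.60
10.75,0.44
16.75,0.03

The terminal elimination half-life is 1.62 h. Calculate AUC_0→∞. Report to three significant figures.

Trapezoidal AUC_0→16.75:
  [0→0.25]: (0.00+14.36)/2 × 0.25 = 1.795
  [0.25→0.75]: (14.36+23.69)/2 × 0.5 = 9.5125
  [0.75→3.75]: (23.69+8.84)/2 × 3 = 48.795
  [3.75→7.75]: (8.84+1.60)/2 × 4 = 20.88
  [7.75→10.75]: (1.60+0.44)/2 × 3 = 3.06
  [10.75→16.75]: (0.44+0.03)/2 × 6 = 1.41
  Sum = 85.4525 mg/L·h
k_e = ln2 / t½ = 0.693147 / 1.62 = 0.4279 h^-1
Extrapolated tail: C_last / k_e = 0.03 / 0.4279 = 0.070
AUC_0→∞ = 85.4525 + 0.070 = 85.5225 mg/L·h

AUC = 85.5 mg/L·h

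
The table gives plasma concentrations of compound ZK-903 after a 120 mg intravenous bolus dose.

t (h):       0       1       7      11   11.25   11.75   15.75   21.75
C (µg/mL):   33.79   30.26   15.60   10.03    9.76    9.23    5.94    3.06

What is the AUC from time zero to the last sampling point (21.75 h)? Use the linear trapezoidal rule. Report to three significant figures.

AUC = 285 µg/mL·h

Trapezoidal AUC_0→21.75:
  [0→1]: (33.79+30.26)/2 × 1 = 32.025
  [1→7]: (30.26+15.60)/2 × 6 = 137.58
  [7→11]: (15.60+10.03)/2 × 4 = 51.26
  [11→11.25]: (10.03+9.76)/2 × 0.25 = 2.47375
  [11.25→11.75]: (9.76+9.23)/2 × 0.5 = 4.7475
  [11.75→15.75]: (9.23+5.94)/2 × 4 = 30.34
  [15.75→21.75]: (5.94+3.06)/2 × 6 = 27.0
  Sum = 285.42625 µg/mL·h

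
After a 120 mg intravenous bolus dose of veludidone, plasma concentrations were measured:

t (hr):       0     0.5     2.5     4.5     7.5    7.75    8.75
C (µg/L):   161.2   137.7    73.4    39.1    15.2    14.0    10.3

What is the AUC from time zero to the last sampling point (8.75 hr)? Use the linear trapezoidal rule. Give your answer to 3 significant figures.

Trapezoidal AUC_0→8.75:
  [0→0.5]: (161.2+137.7)/2 × 0.5 = 74.725
  [0.5→2.5]: (137.7+73.4)/2 × 2 = 211.1
  [2.5→4.5]: (73.4+39.1)/2 × 2 = 112.5
  [4.5→7.5]: (39.1+15.2)/2 × 3 = 81.45
  [7.5→7.75]: (15.2+14.0)/2 × 0.25 = 3.65
  [7.75→8.75]: (14.0+10.3)/2 × 1 = 12.15
  Sum = 495.575 µg/L·hr

AUC = 496 µg/L·hr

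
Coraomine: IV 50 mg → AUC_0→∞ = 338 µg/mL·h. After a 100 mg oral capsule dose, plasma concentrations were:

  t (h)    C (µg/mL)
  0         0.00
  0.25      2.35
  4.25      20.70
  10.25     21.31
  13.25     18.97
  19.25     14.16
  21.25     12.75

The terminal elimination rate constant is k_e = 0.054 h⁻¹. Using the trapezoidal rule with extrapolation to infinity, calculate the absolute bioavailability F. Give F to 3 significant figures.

F = 0.881

Trapezoidal AUC_0→21.25 (oral capsule):
  [0→0.25]: (0.00+2.35)/2 × 0.25 = 0.29375
  [0.25→4.25]: (2.35+20.70)/2 × 4 = 46.1
  [4.25→10.25]: (20.70+21.31)/2 × 6 = 126.03
  [10.25→13.25]: (21.31+18.97)/2 × 3 = 60.42
  [13.25→19.25]: (18.97+14.16)/2 × 6 = 99.39
  [19.25→21.25]: (14.16+12.75)/2 × 2 = 26.91
  Sum = 359.14375 µg/mL·h
Tail: C_last/k_e = 12.75/0.054 = 236.111
AUC_0→∞ (oral capsule) = 359.14375 + 236.111 = 595.25475 µg/mL·h
F = (AUC_ev/D_ev)/(AUC_iv/D_iv) = (595.25475/100)/(338/50) = 5.9525475/6.76 = 0.8806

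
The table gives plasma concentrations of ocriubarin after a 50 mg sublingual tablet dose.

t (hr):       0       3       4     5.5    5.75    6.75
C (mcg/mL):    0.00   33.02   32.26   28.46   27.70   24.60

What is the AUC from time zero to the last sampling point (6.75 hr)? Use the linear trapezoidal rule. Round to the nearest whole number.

AUC = 161 mcg/mL·hr

Trapezoidal AUC_0→6.75:
  [0→3]: (0.00+33.02)/2 × 3 = 49.53
  [3→4]: (33.02+32.26)/2 × 1 = 32.64
  [4→5.5]: (32.26+28.46)/2 × 1.5 = 45.54
  [5.5→5.75]: (28.46+27.70)/2 × 0.25 = 7.02
  [5.75→6.75]: (27.70+24.60)/2 × 1 = 26.15
  Sum = 160.88 mcg/mL·hr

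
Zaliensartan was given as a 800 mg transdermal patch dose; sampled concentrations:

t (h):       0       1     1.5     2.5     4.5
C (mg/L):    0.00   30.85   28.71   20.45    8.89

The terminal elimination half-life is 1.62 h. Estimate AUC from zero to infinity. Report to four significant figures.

Trapezoidal AUC_0→4.5:
  [0→1]: (0.00+30.85)/2 × 1 = 15.425
  [1→1.5]: (30.85+28.71)/2 × 0.5 = 14.89
  [1.5→2.5]: (28.71+20.45)/2 × 1 = 24.58
  [2.5→4.5]: (20.45+8.89)/2 × 2 = 29.34
  Sum = 84.235 mg/L·h
k_e = ln2 / t½ = 0.693147 / 1.62 = 0.4279 h^-1
Extrapolated tail: C_last / k_e = 8.89 / 0.4279 = 20.776
AUC_0→∞ = 84.235 + 20.776 = 105.011 mg/L·h

AUC = 105.0 mg/L·h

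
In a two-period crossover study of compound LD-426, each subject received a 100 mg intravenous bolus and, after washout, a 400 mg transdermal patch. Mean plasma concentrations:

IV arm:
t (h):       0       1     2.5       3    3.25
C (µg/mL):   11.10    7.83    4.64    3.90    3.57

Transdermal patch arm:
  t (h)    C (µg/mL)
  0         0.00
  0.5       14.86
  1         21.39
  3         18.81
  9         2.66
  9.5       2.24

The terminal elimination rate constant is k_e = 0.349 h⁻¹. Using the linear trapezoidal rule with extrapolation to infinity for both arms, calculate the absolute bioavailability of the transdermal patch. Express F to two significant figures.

Trapezoidal AUC_0→3.25 (IV):
  [0→1]: (11.10+7.83)/2 × 1 = 9.465
  [1→2.5]: (7.83+4.64)/2 × 1.5 = 9.3525
  [2.5→3]: (4.64+3.90)/2 × 0.5 = 2.135
  [3→3.25]: (3.90+3.57)/2 × 0.25 = 0.93375
  Sum = 21.88625 µg/mL·h
IV tail: 3.57/0.349 = 10.229; AUC_iv,0→∞ = 21.88625 + 10.229 = 32.11525 µg/mL·h
Trapezoidal AUC_0→9.5 (transdermal patch):
  [0→0.5]: (0.00+14.86)/2 × 0.5 = 3.715
  [0.5→1]: (14.86+21.39)/2 × 0.5 = 9.0625
  [1→3]: (21.39+18.81)/2 × 2 = 40.2
  [3→9]: (18.81+2.66)/2 × 6 = 64.41
  [9→9.5]: (2.66+2.24)/2 × 0.5 = 1.225
  Sum = 118.6125 µg/mL·h
transdermal patch tail: 2.24/0.349 = 6.418; AUC_ev,0→∞ = 118.6125 + 6.418 = 125.0305 µg/mL·h
F = (AUC_ev/D_ev)/(AUC_iv/D_iv) = (125.0305/400)/(32.11525/100) = 0.31257625/0.3211525 = 0.9733

F = 0.97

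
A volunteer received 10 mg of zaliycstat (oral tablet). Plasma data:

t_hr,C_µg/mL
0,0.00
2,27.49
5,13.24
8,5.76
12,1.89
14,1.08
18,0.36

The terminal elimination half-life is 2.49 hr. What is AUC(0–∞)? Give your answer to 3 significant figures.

Trapezoidal AUC_0→18:
  [0→2]: (0.00+27.49)/2 × 2 = 27.49
  [2→5]: (27.49+13.24)/2 × 3 = 61.095
  [5→8]: (13.24+5.76)/2 × 3 = 28.5
  [8→12]: (5.76+1.89)/2 × 4 = 15.3
  [12→14]: (1.89+1.08)/2 × 2 = 2.97
  [14→18]: (1.08+0.36)/2 × 4 = 2.88
  Sum = 138.235 µg/mL·hr
k_e = ln2 / t½ = 0.693147 / 2.49 = 0.2784 hr^-1
Extrapolated tail: C_last / k_e = 0.36 / 0.2784 = 1.293
AUC_0→∞ = 138.235 + 1.293 = 139.528 µg/mL·hr

AUC = 140 µg/mL·hr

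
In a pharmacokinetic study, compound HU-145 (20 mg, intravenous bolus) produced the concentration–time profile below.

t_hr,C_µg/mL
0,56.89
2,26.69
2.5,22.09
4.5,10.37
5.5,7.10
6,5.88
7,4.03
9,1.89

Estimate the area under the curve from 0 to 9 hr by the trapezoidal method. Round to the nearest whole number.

AUC = 151 µg/mL·hr

Trapezoidal AUC_0→9:
  [0→2]: (56.89+26.69)/2 × 2 = 83.58
  [2→2.5]: (26.69+22.09)/2 × 0.5 = 12.195
  [2.5→4.5]: (22.09+10.37)/2 × 2 = 32.46
  [4.5→5.5]: (10.37+7.10)/2 × 1 = 8.735
  [5.5→6]: (7.10+5.88)/2 × 0.5 = 3.245
  [6→7]: (5.88+4.03)/2 × 1 = 4.955
  [7→9]: (4.03+1.89)/2 × 2 = 5.92
  Sum = 151.09 µg/mL·hr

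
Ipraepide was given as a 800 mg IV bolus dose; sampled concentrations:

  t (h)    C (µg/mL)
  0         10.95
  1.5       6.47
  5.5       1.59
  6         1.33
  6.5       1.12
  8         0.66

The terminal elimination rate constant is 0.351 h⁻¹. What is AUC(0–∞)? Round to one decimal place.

AUC = 33.7 µg/mL·h

Trapezoidal AUC_0→8:
  [0→1.5]: (10.95+6.47)/2 × 1.5 = 13.065
  [1.5→5.5]: (6.47+1.59)/2 × 4 = 16.12
  [5.5→6]: (1.59+1.33)/2 × 0.5 = 0.73
  [6→6.5]: (1.33+1.12)/2 × 0.5 = 0.6125
  [6.5→8]: (1.12+0.66)/2 × 1.5 = 1.335
  Sum = 31.8625 µg/mL·h
Extrapolated tail: C_last / k_e = 0.66 / 0.351 = 1.880
AUC_0→∞ = 31.8625 + 1.880 = 33.7425 µg/mL·h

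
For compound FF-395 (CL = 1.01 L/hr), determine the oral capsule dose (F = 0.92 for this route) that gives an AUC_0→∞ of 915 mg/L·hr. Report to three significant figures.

Dose = 1000 mg

Dose = CL × AUC_0→∞ / F
     = 1.01 × 915 / 0.92 = 1004.51 mg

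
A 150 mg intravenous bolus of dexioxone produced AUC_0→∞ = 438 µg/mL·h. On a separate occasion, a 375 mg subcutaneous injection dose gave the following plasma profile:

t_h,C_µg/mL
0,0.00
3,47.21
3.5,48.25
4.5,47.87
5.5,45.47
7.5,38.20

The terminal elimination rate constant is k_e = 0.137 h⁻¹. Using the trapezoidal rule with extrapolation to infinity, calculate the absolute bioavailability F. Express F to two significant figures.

F = 0.50

Trapezoidal AUC_0→7.5 (subcutaneous injection):
  [0→3]: (0.00+47.21)/2 × 3 = 70.815
  [3→3.5]: (47.21+48.25)/2 × 0.5 = 23.865
  [3.5→4.5]: (48.25+47.87)/2 × 1 = 48.06
  [4.5→5.5]: (47.87+45.47)/2 × 1 = 46.67
  [5.5→7.5]: (45.47+38.20)/2 × 2 = 83.67
  Sum = 273.08 µg/mL·h
Tail: C_last/k_e = 38.20/0.137 = 278.832
AUC_0→∞ (subcutaneous injection) = 273.08 + 278.832 = 551.912 µg/mL·h
F = (AUC_ev/D_ev)/(AUC_iv/D_iv) = (551.912/375)/(438/150) = 1.47177/2.92 = 0.5040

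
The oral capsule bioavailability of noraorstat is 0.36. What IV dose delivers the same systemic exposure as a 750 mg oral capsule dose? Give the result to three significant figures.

D_iv = 270 mg

Systemic exposure from an extravascular dose = F × D_ev, so the equivalent IV dose is F × D_ev.
D_iv = F × D_ev = 0.36 × 750 = 270 mg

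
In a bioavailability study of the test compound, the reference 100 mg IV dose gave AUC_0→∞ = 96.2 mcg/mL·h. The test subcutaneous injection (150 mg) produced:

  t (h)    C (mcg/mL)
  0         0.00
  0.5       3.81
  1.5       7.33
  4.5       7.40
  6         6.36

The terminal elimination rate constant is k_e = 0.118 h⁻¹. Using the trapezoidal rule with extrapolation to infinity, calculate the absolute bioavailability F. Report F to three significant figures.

Trapezoidal AUC_0→6 (subcutaneous injection):
  [0→0.5]: (0.00+3.81)/2 × 0.5 = 0.9525
  [0.5→1.5]: (3.81+7.33)/2 × 1 = 5.57
  [1.5→4.5]: (7.33+7.40)/2 × 3 = 22.095
  [4.5→6]: (7.40+6.36)/2 × 1.5 = 10.32
  Sum = 38.9375 mcg/mL·h
Tail: C_last/k_e = 6.36/0.118 = 53.898
AUC_0→∞ (subcutaneous injection) = 38.9375 + 53.898 = 92.8355 mcg/mL·h
F = (AUC_ev/D_ev)/(AUC_iv/D_iv) = (92.8355/150)/(96.2/100) = 0.618903/0.962 = 0.6434

F = 0.643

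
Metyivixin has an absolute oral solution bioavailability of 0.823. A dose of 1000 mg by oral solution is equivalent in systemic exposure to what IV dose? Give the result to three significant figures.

D_iv = 823 mg

Systemic exposure from an extravascular dose = F × D_ev, so the equivalent IV dose is F × D_ev.
D_iv = F × D_ev = 0.823 × 1000 = 823 mg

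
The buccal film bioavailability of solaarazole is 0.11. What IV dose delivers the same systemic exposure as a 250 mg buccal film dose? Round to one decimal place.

Systemic exposure from an extravascular dose = F × D_ev, so the equivalent IV dose is F × D_ev.
D_iv = F × D_ev = 0.11 × 250 = 27.5 mg

D_iv = 27.5 mg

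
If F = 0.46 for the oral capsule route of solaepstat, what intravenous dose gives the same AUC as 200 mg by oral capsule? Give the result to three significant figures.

D_iv = 92.0 mg

Systemic exposure from an extravascular dose = F × D_ev, so the equivalent IV dose is F × D_ev.
D_iv = F × D_ev = 0.46 × 200 = 92 mg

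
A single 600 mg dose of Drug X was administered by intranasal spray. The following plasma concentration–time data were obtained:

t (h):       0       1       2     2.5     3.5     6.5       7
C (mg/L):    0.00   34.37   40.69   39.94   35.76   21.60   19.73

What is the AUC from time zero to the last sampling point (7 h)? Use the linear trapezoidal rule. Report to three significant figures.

Trapezoidal AUC_0→7:
  [0→1]: (0.00+34.37)/2 × 1 = 17.185
  [1→2]: (34.37+40.69)/2 × 1 = 37.53
  [2→2.5]: (40.69+39.94)/2 × 0.5 = 20.1575
  [2.5→3.5]: (39.94+35.76)/2 × 1 = 37.85
  [3.5→6.5]: (35.76+21.60)/2 × 3 = 86.04
  [6.5→7]: (21.60+19.73)/2 × 0.5 = 10.3325
  Sum = 209.095 mg/L·h

AUC = 209 mg/L·h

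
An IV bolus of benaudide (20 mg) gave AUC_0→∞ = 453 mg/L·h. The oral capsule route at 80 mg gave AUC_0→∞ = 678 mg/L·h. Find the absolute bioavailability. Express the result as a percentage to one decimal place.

F = 37.4%

F = (AUC_ev / D_ev) / (AUC_iv / D_iv)
  = (678/80) / (453/20)
  = 8.475 / 22.65 = 0.3742
  = 37.42%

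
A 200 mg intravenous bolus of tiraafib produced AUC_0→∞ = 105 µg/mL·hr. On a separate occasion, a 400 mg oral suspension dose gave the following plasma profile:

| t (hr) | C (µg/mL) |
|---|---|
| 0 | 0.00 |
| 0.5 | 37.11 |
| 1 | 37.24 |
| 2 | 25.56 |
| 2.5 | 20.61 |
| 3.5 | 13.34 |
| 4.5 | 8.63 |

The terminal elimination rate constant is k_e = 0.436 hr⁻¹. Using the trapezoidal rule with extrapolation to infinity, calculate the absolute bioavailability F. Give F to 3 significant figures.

Trapezoidal AUC_0→4.5 (oral suspension):
  [0→0.5]: (0.00+37.11)/2 × 0.5 = 9.2775
  [0.5→1]: (37.11+37.24)/2 × 0.5 = 18.5875
  [1→2]: (37.24+25.56)/2 × 1 = 31.4
  [2→2.5]: (25.56+20.61)/2 × 0.5 = 11.5425
  [2.5→3.5]: (20.61+13.34)/2 × 1 = 16.975
  [3.5→4.5]: (13.34+8.63)/2 × 1 = 10.985
  Sum = 98.7675 µg/mL·hr
Tail: C_last/k_e = 8.63/0.436 = 19.794
AUC_0→∞ (oral suspension) = 98.7675 + 19.794 = 118.5615 µg/mL·hr
F = (AUC_ev/D_ev)/(AUC_iv/D_iv) = (118.5615/400)/(105/200) = 0.29640375/0.525 = 0.5646

F = 0.565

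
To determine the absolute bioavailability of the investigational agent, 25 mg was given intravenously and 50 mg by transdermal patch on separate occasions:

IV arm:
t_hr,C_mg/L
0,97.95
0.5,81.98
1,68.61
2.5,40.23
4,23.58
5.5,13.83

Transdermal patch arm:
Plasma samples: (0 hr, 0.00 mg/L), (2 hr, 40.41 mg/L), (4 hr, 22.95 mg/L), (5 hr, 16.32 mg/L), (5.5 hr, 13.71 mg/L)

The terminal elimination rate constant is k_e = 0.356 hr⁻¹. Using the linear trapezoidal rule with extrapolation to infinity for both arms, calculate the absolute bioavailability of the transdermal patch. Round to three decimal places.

F = 0.304

Trapezoidal AUC_0→5.5 (IV):
  [0→0.5]: (97.95+81.98)/2 × 0.5 = 44.9825
  [0.5→1]: (81.98+68.61)/2 × 0.5 = 37.6475
  [1→2.5]: (68.61+40.23)/2 × 1.5 = 81.63
  [2.5→4]: (40.23+23.58)/2 × 1.5 = 47.8575
  [4→5.5]: (23.58+13.83)/2 × 1.5 = 28.0575
  Sum = 240.175 mg/L·hr
IV tail: 13.83/0.356 = 38.848; AUC_iv,0→∞ = 240.175 + 38.848 = 279.023 mg/L·hr
Trapezoidal AUC_0→5.5 (transdermal patch):
  [0→2]: (0.00+40.41)/2 × 2 = 40.41
  [2→4]: (40.41+22.95)/2 × 2 = 63.36
  [4→5]: (22.95+16.32)/2 × 1 = 19.635
  [5→5.5]: (16.32+13.71)/2 × 0.5 = 7.5075
  Sum = 130.9125 mg/L·hr
transdermal patch tail: 13.71/0.356 = 38.511; AUC_ev,0→∞ = 130.9125 + 38.511 = 169.4235 mg/L·hr
F = (AUC_ev/D_ev)/(AUC_iv/D_iv) = (169.4235/50)/(279.023/25) = 3.38847/11.16092 = 0.3036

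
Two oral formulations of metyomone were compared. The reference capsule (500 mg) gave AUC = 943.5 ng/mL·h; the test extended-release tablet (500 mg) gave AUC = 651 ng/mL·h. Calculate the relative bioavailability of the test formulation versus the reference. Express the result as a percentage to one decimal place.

F_rel = 69.0%

F_rel = (AUC_test/D_test) / (AUC_ref/D_ref)
      = (651/500) / (943.5/500)
      = 1.302 / 1.887 = 0.6900 = 69.00%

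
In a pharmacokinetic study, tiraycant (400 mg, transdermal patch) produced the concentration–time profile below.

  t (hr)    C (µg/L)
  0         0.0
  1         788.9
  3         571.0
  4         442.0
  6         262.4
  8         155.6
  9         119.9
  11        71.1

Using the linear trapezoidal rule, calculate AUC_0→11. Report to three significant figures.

Trapezoidal AUC_0→11:
  [0→1]: (0.0+788.9)/2 × 1 = 394.45
  [1→3]: (788.9+571.0)/2 × 2 = 1359.9
  [3→4]: (571.0+442.0)/2 × 1 = 506.5
  [4→6]: (442.0+262.4)/2 × 2 = 704.4
  [6→8]: (262.4+155.6)/2 × 2 = 418.0
  [8→9]: (155.6+119.9)/2 × 1 = 137.75
  [9→11]: (119.9+71.1)/2 × 2 = 191.0
  Sum = 3712.0 µg/L·hr

AUC = 3710 µg/L·hr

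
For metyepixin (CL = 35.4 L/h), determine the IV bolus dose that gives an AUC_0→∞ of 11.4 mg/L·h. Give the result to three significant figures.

Dose_iv = CL × AUC_0→∞
     = 35.4 × 11.4 = 403.56 mg

Dose = 404 mg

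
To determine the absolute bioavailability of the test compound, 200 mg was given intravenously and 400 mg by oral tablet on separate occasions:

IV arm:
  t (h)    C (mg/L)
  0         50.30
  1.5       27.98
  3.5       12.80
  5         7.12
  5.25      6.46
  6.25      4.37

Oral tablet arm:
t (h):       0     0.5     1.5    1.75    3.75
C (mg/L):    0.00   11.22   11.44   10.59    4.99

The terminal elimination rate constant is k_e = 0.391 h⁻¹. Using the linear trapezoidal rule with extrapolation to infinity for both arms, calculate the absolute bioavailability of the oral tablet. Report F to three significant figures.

F = 0.170

Trapezoidal AUC_0→6.25 (IV):
  [0→1.5]: (50.30+27.98)/2 × 1.5 = 58.71
  [1.5→3.5]: (27.98+12.80)/2 × 2 = 40.78
  [3.5→5]: (12.80+7.12)/2 × 1.5 = 14.94
  [5→5.25]: (7.12+6.46)/2 × 0.25 = 1.6975
  [5.25→6.25]: (6.46+4.37)/2 × 1 = 5.415
  Sum = 121.5425 mg/L·h
IV tail: 4.37/0.391 = 11.176; AUC_iv,0→∞ = 121.5425 + 11.176 = 132.7185 mg/L·h
Trapezoidal AUC_0→3.75 (oral tablet):
  [0→0.5]: (0.00+11.22)/2 × 0.5 = 2.805
  [0.5→1.5]: (11.22+11.44)/2 × 1 = 11.33
  [1.5→1.75]: (11.44+10.59)/2 × 0.25 = 2.75375
  [1.75→3.75]: (10.59+4.99)/2 × 2 = 15.58
  Sum = 32.46875 mg/L·h
oral tablet tail: 4.99/0.391 = 12.762; AUC_ev,0→∞ = 32.46875 + 12.762 = 45.23075 mg/L·h
F = (AUC_ev/D_ev)/(AUC_iv/D_iv) = (45.23075/400)/(132.7185/200) = 0.113077/0.6635925 = 0.1704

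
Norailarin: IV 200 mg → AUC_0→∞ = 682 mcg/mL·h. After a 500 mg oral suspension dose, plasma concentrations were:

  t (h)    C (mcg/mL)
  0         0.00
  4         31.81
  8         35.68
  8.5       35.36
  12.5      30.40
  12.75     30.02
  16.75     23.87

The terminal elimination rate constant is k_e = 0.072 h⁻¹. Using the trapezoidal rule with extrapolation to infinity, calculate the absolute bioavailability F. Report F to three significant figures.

F = 0.466

Trapezoidal AUC_0→16.75 (oral suspension):
  [0→4]: (0.00+31.81)/2 × 4 = 63.62
  [4→8]: (31.81+35.68)/2 × 4 = 134.98
  [8→8.5]: (35.68+35.36)/2 × 0.5 = 17.76
  [8.5→12.5]: (35.36+30.40)/2 × 4 = 131.52
  [12.5→12.75]: (30.40+30.02)/2 × 0.25 = 7.5525
  [12.75→16.75]: (30.02+23.87)/2 × 4 = 107.78
  Sum = 463.2125 mcg/mL·h
Tail: C_last/k_e = 23.87/0.072 = 331.528
AUC_0→∞ (oral suspension) = 463.2125 + 331.528 = 794.7405 mcg/mL·h
F = (AUC_ev/D_ev)/(AUC_iv/D_iv) = (794.7405/500)/(682/200) = 1.589481/3.41 = 0.4661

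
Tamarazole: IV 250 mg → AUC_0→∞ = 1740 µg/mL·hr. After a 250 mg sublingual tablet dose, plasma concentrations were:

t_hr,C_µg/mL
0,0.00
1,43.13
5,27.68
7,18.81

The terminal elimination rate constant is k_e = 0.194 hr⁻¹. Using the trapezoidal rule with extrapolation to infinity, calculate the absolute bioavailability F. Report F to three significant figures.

Trapezoidal AUC_0→7 (sublingual tablet):
  [0→1]: (0.00+43.13)/2 × 1 = 21.565
  [1→5]: (43.13+27.68)/2 × 4 = 141.62
  [5→7]: (27.68+18.81)/2 × 2 = 46.49
  Sum = 209.675 µg/mL·hr
Tail: C_last/k_e = 18.81/0.194 = 96.959
AUC_0→∞ (sublingual tablet) = 209.675 + 96.959 = 306.634 µg/mL·hr
F = (AUC_ev/D_ev)/(AUC_iv/D_iv) = (306.634/250)/(1740/250) = 1.226536/6.96 = 0.1762

F = 0.176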